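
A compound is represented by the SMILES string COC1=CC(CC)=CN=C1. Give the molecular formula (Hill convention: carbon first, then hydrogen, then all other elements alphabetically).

C8H11NO

Walk through each heavy atom and fill implicit hydrogens from standard valence (C 4, N 3, O 2, S 2, halogen 1):
  atom 1: C, bond orders sum to 1 (valence 4) → 3 H
  atom 2: O, bond orders sum to 2 (valence 2) → 0 H
  atom 3: C, bond orders sum to 4 (valence 4) → 0 H
  atom 4: C, bond orders sum to 3 (valence 4) → 1 H
  atom 5: C, bond orders sum to 4 (valence 4) → 0 H
  atom 6: C, bond orders sum to 2 (valence 4) → 2 H
  atom 7: C, bond orders sum to 1 (valence 4) → 3 H
  atom 8: C, bond orders sum to 3 (valence 4) → 1 H
  atom 9: N, bond orders sum to 3 (valence 3) → 0 H
  atom 10: C, bond orders sum to 3 (valence 4) → 1 H
Totals → C:8, H:11, N:1, O:1.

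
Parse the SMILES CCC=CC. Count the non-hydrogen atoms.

Every atom symbol written in the SMILES (organic subset) is one heavy atom; implicit H are not written.
Heavy atoms by element → C:5.
Total: 5.

5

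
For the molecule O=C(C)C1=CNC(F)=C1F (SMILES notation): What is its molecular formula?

C6H5F2NO

Walk through each heavy atom and fill implicit hydrogens from standard valence (C 4, N 3, O 2, S 2, halogen 1):
  atom 1: O, bond orders sum to 2 (valence 2) → 0 H
  atom 2: C, bond orders sum to 4 (valence 4) → 0 H
  atom 3: C, bond orders sum to 1 (valence 4) → 3 H
  atom 4: C, bond orders sum to 4 (valence 4) → 0 H
  atom 5: C, bond orders sum to 3 (valence 4) → 1 H
  atom 6: N, bond orders sum to 2 (valence 3) → 1 H
  atom 7: C, bond orders sum to 4 (valence 4) → 0 H
  atom 8: F (halogen, monovalent) → 0 H
  atom 9: C, bond orders sum to 4 (valence 4) → 0 H
  atom 10: F (halogen, monovalent) → 0 H
Totals → C:6, H:5, F:2, N:1, O:1.
In Hill order: C6H5F2NO.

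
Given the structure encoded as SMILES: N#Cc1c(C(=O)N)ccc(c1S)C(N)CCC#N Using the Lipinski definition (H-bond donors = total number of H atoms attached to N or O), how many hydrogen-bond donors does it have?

Donors: find every N or O and count the H atoms it carries.
  atom 1 (N): bond orders sum to 3 → 0 H
  atom 6 (O): bond orders sum to 2 → 0 H
  atom 7 (N): bond orders sum to 1 → 2 H
  atom 14 (N): bond orders sum to 1 → 2 H
  atom 18 (N): bond orders sum to 3 → 0 H
Lipinski HBD = 4.

4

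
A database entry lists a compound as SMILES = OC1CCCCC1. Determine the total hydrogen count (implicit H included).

12

Walk through each heavy atom and fill implicit hydrogens from standard valence (C 4, N 3, O 2, S 2, halogen 1):
  atom 1: O, bond orders sum to 1 (valence 2) → 1 H
  atom 2: C, bond orders sum to 3 (valence 4) → 1 H
  atom 3: C, bond orders sum to 2 (valence 4) → 2 H
  atom 4: C, bond orders sum to 2 (valence 4) → 2 H
  atom 5: C, bond orders sum to 2 (valence 4) → 2 H
  atom 6: C, bond orders sum to 2 (valence 4) → 2 H
  atom 7: C, bond orders sum to 2 (valence 4) → 2 H
Total hydrogens: 12.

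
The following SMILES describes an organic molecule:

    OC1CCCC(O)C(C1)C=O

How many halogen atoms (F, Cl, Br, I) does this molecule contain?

Scan the SMILES for the halogen motif — none present.
Groups that are present: 1 aldehyde, 2 hydroxyl.

0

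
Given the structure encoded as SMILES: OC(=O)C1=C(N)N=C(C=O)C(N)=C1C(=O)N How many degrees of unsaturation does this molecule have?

7

Degree of unsaturation = (number of rings) + (number of π bonds).
Ring closures in the SMILES: 1.
π bonds: 6 double bonds (each 1 DoU) → 6 DoU from unsaturation.
Total DoU = 1 + 6 = 7.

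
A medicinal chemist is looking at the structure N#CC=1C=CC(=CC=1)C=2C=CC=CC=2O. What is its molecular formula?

Walk through each heavy atom and fill implicit hydrogens from standard valence (C 4, N 3, O 2, S 2, halogen 1):
  atom 1: N, bond orders sum to 3 (valence 3) → 0 H
  atom 2: C, bond orders sum to 4 (valence 4) → 0 H
  atom 3: C, bond orders sum to 4 (valence 4) → 0 H
  atom 4: C, bond orders sum to 3 (valence 4) → 1 H
  atom 5: C, bond orders sum to 3 (valence 4) → 1 H
  atom 6: C, bond orders sum to 4 (valence 4) → 0 H
  atom 7: C, bond orders sum to 3 (valence 4) → 1 H
  atom 8: C, bond orders sum to 3 (valence 4) → 1 H
  atom 9: C, bond orders sum to 4 (valence 4) → 0 H
  atom 10: C, bond orders sum to 3 (valence 4) → 1 H
  atom 11: C, bond orders sum to 3 (valence 4) → 1 H
  atom 12: C, bond orders sum to 3 (valence 4) → 1 H
  atom 13: C, bond orders sum to 3 (valence 4) → 1 H
  atom 14: C, bond orders sum to 4 (valence 4) → 0 H
  atom 15: O, bond orders sum to 1 (valence 2) → 1 H
Totals → C:13, H:9, N:1, O:1.
In Hill order: C13H9NO.

C13H9NO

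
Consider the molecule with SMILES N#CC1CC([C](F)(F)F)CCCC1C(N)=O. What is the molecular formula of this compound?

C10H13F3N2O

Walk through each heavy atom and fill implicit hydrogens from standard valence (C 4, N 3, O 2, S 2, halogen 1):
  atom 1: N, bond orders sum to 3 (valence 3) → 0 H
  atom 2: C, bond orders sum to 4 (valence 4) → 0 H
  atom 3: C, bond orders sum to 3 (valence 4) → 1 H
  atom 4: C, bond orders sum to 2 (valence 4) → 2 H
  atom 5: C, bond orders sum to 3 (valence 4) → 1 H
  atom 6: C with explicit H count 0
  atom 7: F (halogen, monovalent) → 0 H
  atom 8: F (halogen, monovalent) → 0 H
  atom 9: F (halogen, monovalent) → 0 H
  atom 10: C, bond orders sum to 2 (valence 4) → 2 H
  atom 11: C, bond orders sum to 2 (valence 4) → 2 H
  atom 12: C, bond orders sum to 2 (valence 4) → 2 H
  atom 13: C, bond orders sum to 3 (valence 4) → 1 H
  atom 14: C, bond orders sum to 4 (valence 4) → 0 H
  atom 15: N, bond orders sum to 1 (valence 3) → 2 H
  atom 16: O, bond orders sum to 2 (valence 2) → 0 H
Totals → C:10, H:13, F:3, N:2, O:1.
In Hill order: C10H13F3N2O.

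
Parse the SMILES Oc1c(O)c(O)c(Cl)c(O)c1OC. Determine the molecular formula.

Walk through each heavy atom and fill implicit hydrogens from standard valence (C 4, N 3, O 2, S 2, halogen 1); for lowercase aromatic atoms, an aromatic c carries 1 H when it has two neighbours and 0 H with three, and aromatic n carries 0 H:
  atom 1: O, bond orders sum to 1 (valence 2) → 1 H
  atom 2: aromatic c, 3 neighbours → 0 H
  atom 3: aromatic c, 3 neighbours → 0 H
  atom 4: O, bond orders sum to 1 (valence 2) → 1 H
  atom 5: aromatic c, 3 neighbours → 0 H
  atom 6: O, bond orders sum to 1 (valence 2) → 1 H
  atom 7: aromatic c, 3 neighbours → 0 H
  atom 8: Cl (halogen, monovalent) → 0 H
  atom 9: aromatic c, 3 neighbours → 0 H
  atom 10: O, bond orders sum to 1 (valence 2) → 1 H
  atom 11: aromatic c, 3 neighbours → 0 H
  atom 12: O, bond orders sum to 2 (valence 2) → 0 H
  atom 13: C, bond orders sum to 1 (valence 4) → 3 H
Totals → C:7, H:7, Cl:1, O:5.
In Hill order: C7H7ClO5.

C7H7ClO5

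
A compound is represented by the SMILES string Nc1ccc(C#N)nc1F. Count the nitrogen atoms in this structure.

Scan the SMILES for N atoms (remember two-letter symbols like Cl and Br are single atoms).
Nitrogen count: 3.

3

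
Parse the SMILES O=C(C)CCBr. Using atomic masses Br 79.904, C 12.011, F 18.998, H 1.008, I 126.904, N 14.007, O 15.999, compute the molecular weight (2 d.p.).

First, the molecular formula is C4H7BrO (counting implicit H from valence).
  Br: 1 × 79.904 = 79.904
  C: 4 × 12.011 = 48.044
  H: 7 × 1.008 = 7.056
  O: 1 × 15.999 = 15.999
Sum: 1×79.904 + 4×12.011 + 7×1.008 + 1×15.999 = 151.003 → 151.00 g/mol.

151.00 g/mol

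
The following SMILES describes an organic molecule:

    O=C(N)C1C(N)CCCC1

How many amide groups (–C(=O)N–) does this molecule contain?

The amide motif appears at heavy-atom position 2 in the SMILES.
Other groups present: 1 primary amine.
Amide count: 1.

1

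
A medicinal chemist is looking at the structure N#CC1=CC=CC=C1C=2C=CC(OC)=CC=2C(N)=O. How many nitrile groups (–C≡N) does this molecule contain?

The nitrile motif appears at heavy-atom position 2 in the SMILES.
Other groups present: 1 amide, 1 ether.
Nitrile count: 1.

1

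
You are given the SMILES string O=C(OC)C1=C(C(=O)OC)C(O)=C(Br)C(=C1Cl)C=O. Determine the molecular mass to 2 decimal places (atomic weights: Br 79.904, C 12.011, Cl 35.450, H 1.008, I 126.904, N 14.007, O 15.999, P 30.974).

351.53 g/mol

First, the molecular formula is C11H8BrClO6 (counting implicit H from valence).
  Br: 1 × 79.904 = 79.904
  C: 11 × 12.011 = 132.121
  Cl: 1 × 35.450 = 35.450
  H: 8 × 1.008 = 8.064
  O: 6 × 15.999 = 95.994
Sum: 1×79.904 + 11×12.011 + 1×35.450 + 8×1.008 + 6×15.999 = 351.533 → 351.53 g/mol.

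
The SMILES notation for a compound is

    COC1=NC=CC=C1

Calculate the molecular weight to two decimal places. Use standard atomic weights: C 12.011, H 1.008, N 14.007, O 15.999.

First, the molecular formula is C6H7NO (counting implicit H from valence).
  C: 6 × 12.011 = 72.066
  H: 7 × 1.008 = 7.056
  N: 1 × 14.007 = 14.007
  O: 1 × 15.999 = 15.999
Sum: 6×12.011 + 7×1.008 + 1×14.007 + 1×15.999 = 109.128 → 109.13 g/mol.

109.13 g/mol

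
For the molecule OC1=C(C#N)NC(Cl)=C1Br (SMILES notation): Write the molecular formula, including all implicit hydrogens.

Walk through each heavy atom and fill implicit hydrogens from standard valence (C 4, N 3, O 2, S 2, halogen 1):
  atom 1: O, bond orders sum to 1 (valence 2) → 1 H
  atom 2: C, bond orders sum to 4 (valence 4) → 0 H
  atom 3: C, bond orders sum to 4 (valence 4) → 0 H
  atom 4: C, bond orders sum to 4 (valence 4) → 0 H
  atom 5: N, bond orders sum to 3 (valence 3) → 0 H
  atom 6: N, bond orders sum to 2 (valence 3) → 1 H
  atom 7: C, bond orders sum to 4 (valence 4) → 0 H
  atom 8: Cl (halogen, monovalent) → 0 H
  atom 9: C, bond orders sum to 4 (valence 4) → 0 H
  atom 10: Br (halogen, monovalent) → 0 H
Totals → C:5, H:2, Br:1, Cl:1, N:2, O:1.

C5H2BrClN2O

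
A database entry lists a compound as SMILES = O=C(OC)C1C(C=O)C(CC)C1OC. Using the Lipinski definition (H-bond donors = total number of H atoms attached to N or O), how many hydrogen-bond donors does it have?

Donors: find every N or O and count the H atoms it carries.
  atom 1 (O): bond orders sum to 2 → 0 H
  atom 3 (O): bond orders sum to 2 → 0 H
  atom 8 (O): bond orders sum to 2 → 0 H
  atom 13 (O): bond orders sum to 2 → 0 H
Lipinski HBD = 0.

0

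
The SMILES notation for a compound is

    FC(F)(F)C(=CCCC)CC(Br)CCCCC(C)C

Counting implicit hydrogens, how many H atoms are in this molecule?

Walk through each heavy atom and fill implicit hydrogens from standard valence (C 4, N 3, O 2, S 2, halogen 1):
  atom 1: F (halogen, monovalent) → 0 H
  atom 2: C, bond orders sum to 4 (valence 4) → 0 H
  atom 3: F (halogen, monovalent) → 0 H
  atom 4: F (halogen, monovalent) → 0 H
  atom 5: C, bond orders sum to 4 (valence 4) → 0 H
  atom 6: C, bond orders sum to 3 (valence 4) → 1 H
  atom 7: C, bond orders sum to 2 (valence 4) → 2 H
  atom 8: C, bond orders sum to 2 (valence 4) → 2 H
  atom 9: C, bond orders sum to 1 (valence 4) → 3 H
  atom 10: C, bond orders sum to 2 (valence 4) → 2 H
  atom 11: C, bond orders sum to 3 (valence 4) → 1 H
  atom 12: Br (halogen, monovalent) → 0 H
  atom 13: C, bond orders sum to 2 (valence 4) → 2 H
  atom 14: C, bond orders sum to 2 (valence 4) → 2 H
  atom 15: C, bond orders sum to 2 (valence 4) → 2 H
  atom 16: C, bond orders sum to 2 (valence 4) → 2 H
  atom 17: C, bond orders sum to 3 (valence 4) → 1 H
  atom 18: C, bond orders sum to 1 (valence 4) → 3 H
  atom 19: C, bond orders sum to 1 (valence 4) → 3 H
Total hydrogens: 26.

26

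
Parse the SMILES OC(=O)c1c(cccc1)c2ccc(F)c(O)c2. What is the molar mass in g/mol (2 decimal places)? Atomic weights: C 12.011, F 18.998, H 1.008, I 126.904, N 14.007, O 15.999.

First, the molecular formula is C13H9FO3 (counting implicit H from valence).
  C: 13 × 12.011 = 156.143
  F: 1 × 18.998 = 18.998
  H: 9 × 1.008 = 9.072
  O: 3 × 15.999 = 47.997
Sum: 13×12.011 + 1×18.998 + 9×1.008 + 3×15.999 = 232.210 → 232.21 g/mol.

232.21 g/mol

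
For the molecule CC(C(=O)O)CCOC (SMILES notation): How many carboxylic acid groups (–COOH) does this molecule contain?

The carboxylic acid motif appears at heavy-atom position 3 in the SMILES.
Other groups present: 1 ether.
Carboxylic acid count: 1.

1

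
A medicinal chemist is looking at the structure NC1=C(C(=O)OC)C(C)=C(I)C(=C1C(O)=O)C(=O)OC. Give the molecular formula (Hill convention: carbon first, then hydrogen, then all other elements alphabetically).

C12H12INO6

Walk through each heavy atom and fill implicit hydrogens from standard valence (C 4, N 3, O 2, S 2, halogen 1):
  atom 1: N, bond orders sum to 1 (valence 3) → 2 H
  atom 2: C, bond orders sum to 4 (valence 4) → 0 H
  atom 3: C, bond orders sum to 4 (valence 4) → 0 H
  atom 4: C, bond orders sum to 4 (valence 4) → 0 H
  atom 5: O, bond orders sum to 2 (valence 2) → 0 H
  atom 6: O, bond orders sum to 2 (valence 2) → 0 H
  atom 7: C, bond orders sum to 1 (valence 4) → 3 H
  atom 8: C, bond orders sum to 4 (valence 4) → 0 H
  atom 9: C, bond orders sum to 1 (valence 4) → 3 H
  atom 10: C, bond orders sum to 4 (valence 4) → 0 H
  atom 11: I (halogen, monovalent) → 0 H
  atom 12: C, bond orders sum to 4 (valence 4) → 0 H
  atom 13: C, bond orders sum to 4 (valence 4) → 0 H
  atom 14: C, bond orders sum to 4 (valence 4) → 0 H
  atom 15: O, bond orders sum to 1 (valence 2) → 1 H
  atom 16: O, bond orders sum to 2 (valence 2) → 0 H
  atom 17: C, bond orders sum to 4 (valence 4) → 0 H
  atom 18: O, bond orders sum to 2 (valence 2) → 0 H
  atom 19: O, bond orders sum to 2 (valence 2) → 0 H
  atom 20: C, bond orders sum to 1 (valence 4) → 3 H
Totals → C:12, H:12, I:1, N:1, O:6.
In Hill order: C12H12INO6.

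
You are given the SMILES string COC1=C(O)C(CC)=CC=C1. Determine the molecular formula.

Walk through each heavy atom and fill implicit hydrogens from standard valence (C 4, N 3, O 2, S 2, halogen 1):
  atom 1: C, bond orders sum to 1 (valence 4) → 3 H
  atom 2: O, bond orders sum to 2 (valence 2) → 0 H
  atom 3: C, bond orders sum to 4 (valence 4) → 0 H
  atom 4: C, bond orders sum to 4 (valence 4) → 0 H
  atom 5: O, bond orders sum to 1 (valence 2) → 1 H
  atom 6: C, bond orders sum to 4 (valence 4) → 0 H
  atom 7: C, bond orders sum to 2 (valence 4) → 2 H
  atom 8: C, bond orders sum to 1 (valence 4) → 3 H
  atom 9: C, bond orders sum to 3 (valence 4) → 1 H
  atom 10: C, bond orders sum to 3 (valence 4) → 1 H
  atom 11: C, bond orders sum to 3 (valence 4) → 1 H
Totals → C:9, H:12, O:2.
In Hill order: C9H12O2.

C9H12O2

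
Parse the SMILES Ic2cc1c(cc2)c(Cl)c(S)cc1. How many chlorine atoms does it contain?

1

Scan the SMILES for Cl atoms (remember two-letter symbols like Cl and Br are single atoms).
Chlorine count: 1.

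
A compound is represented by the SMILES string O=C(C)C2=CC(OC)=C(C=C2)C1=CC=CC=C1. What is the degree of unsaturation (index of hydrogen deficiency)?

9

Molecular formula: C15H14O2.
DoU = (2C + 2 + N − H − X) / 2, where X is the halogen count and O/S are ignored.
    = (2·15 + 2 + 0 − 14 − 0) / 2 = 18 / 2 = 9.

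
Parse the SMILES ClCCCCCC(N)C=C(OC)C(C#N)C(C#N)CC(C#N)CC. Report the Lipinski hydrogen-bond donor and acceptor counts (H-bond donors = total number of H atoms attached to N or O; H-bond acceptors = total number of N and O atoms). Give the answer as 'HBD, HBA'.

2, 5

Donors: find every N or O and count the H atoms it carries.
  atom 8 (N): bond orders sum to 1 → 2 H
  atom 11 (O): bond orders sum to 2 → 0 H
  atom 15 (N): bond orders sum to 3 → 0 H
  atom 18 (N): bond orders sum to 3 → 0 H
  atom 22 (N): bond orders sum to 3 → 0 H
Lipinski HBD = 2.
Acceptors: N atoms = 4, O atoms = 1 → HBA = 5.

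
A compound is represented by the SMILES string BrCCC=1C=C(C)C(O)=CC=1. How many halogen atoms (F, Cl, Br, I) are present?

Halogen atoms appear at heavy-atom position 1 (1×Br).
Other groups present: 1 hydroxyl.
Halogen count: 1.

1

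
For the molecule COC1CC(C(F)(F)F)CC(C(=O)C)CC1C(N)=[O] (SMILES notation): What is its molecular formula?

C12H18F3NO3

Walk through each heavy atom and fill implicit hydrogens from standard valence (C 4, N 3, O 2, S 2, halogen 1):
  atom 1: C, bond orders sum to 1 (valence 4) → 3 H
  atom 2: O, bond orders sum to 2 (valence 2) → 0 H
  atom 3: C, bond orders sum to 3 (valence 4) → 1 H
  atom 4: C, bond orders sum to 2 (valence 4) → 2 H
  atom 5: C, bond orders sum to 3 (valence 4) → 1 H
  atom 6: C, bond orders sum to 4 (valence 4) → 0 H
  atom 7: F (halogen, monovalent) → 0 H
  atom 8: F (halogen, monovalent) → 0 H
  atom 9: F (halogen, monovalent) → 0 H
  atom 10: C, bond orders sum to 2 (valence 4) → 2 H
  atom 11: C, bond orders sum to 3 (valence 4) → 1 H
  atom 12: C, bond orders sum to 4 (valence 4) → 0 H
  atom 13: O, bond orders sum to 2 (valence 2) → 0 H
  atom 14: C, bond orders sum to 1 (valence 4) → 3 H
  atom 15: C, bond orders sum to 2 (valence 4) → 2 H
  atom 16: C, bond orders sum to 3 (valence 4) → 1 H
  atom 17: C, bond orders sum to 4 (valence 4) → 0 H
  atom 18: N, bond orders sum to 1 (valence 3) → 2 H
  atom 19: O with explicit H count 0
Totals → C:12, H:18, F:3, N:1, O:3.
In Hill order: C12H18F3NO3.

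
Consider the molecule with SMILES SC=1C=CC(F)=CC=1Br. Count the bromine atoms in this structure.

Scan the SMILES for Br atoms (remember two-letter symbols like Cl and Br are single atoms).
Bromine count: 1.

1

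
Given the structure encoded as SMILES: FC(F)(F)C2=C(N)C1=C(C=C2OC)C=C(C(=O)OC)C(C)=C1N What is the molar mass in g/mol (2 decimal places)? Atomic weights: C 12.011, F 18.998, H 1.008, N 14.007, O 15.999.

First, the molecular formula is C15H15F3N2O3 (counting implicit H from valence).
  C: 15 × 12.011 = 180.165
  F: 3 × 18.998 = 56.994
  H: 15 × 1.008 = 15.120
  N: 2 × 14.007 = 28.014
  O: 3 × 15.999 = 47.997
Sum: 15×12.011 + 3×18.998 + 15×1.008 + 2×14.007 + 3×15.999 = 328.290 → 328.29 g/mol.

328.29 g/mol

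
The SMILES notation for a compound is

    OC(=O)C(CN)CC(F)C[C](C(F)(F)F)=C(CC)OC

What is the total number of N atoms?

Scan the SMILES for N atoms (remember two-letter symbols like Cl and Br are single atoms).
Nitrogen count: 1.

1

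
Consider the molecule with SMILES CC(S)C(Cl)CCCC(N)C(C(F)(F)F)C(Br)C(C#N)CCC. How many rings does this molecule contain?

0

In SMILES, each pair of matching ring-closure digits denotes one ring-closing bond; the number of such bonds equals the number of independent rings.
Ring-closure bonds here: 0.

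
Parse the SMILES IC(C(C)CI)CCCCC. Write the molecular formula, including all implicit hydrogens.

Walk through each heavy atom and fill implicit hydrogens from standard valence (C 4, N 3, O 2, S 2, halogen 1):
  atom 1: I (halogen, monovalent) → 0 H
  atom 2: C, bond orders sum to 3 (valence 4) → 1 H
  atom 3: C, bond orders sum to 3 (valence 4) → 1 H
  atom 4: C, bond orders sum to 1 (valence 4) → 3 H
  atom 5: C, bond orders sum to 2 (valence 4) → 2 H
  atom 6: I (halogen, monovalent) → 0 H
  atom 7: C, bond orders sum to 2 (valence 4) → 2 H
  atom 8: C, bond orders sum to 2 (valence 4) → 2 H
  atom 9: C, bond orders sum to 2 (valence 4) → 2 H
  atom 10: C, bond orders sum to 2 (valence 4) → 2 H
  atom 11: C, bond orders sum to 1 (valence 4) → 3 H
Totals → C:9, H:18, I:2.

C9H18I2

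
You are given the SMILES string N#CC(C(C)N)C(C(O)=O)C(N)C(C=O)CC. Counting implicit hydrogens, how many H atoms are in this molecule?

19

Walk through each heavy atom and fill implicit hydrogens from standard valence (C 4, N 3, O 2, S 2, halogen 1):
  atom 1: N, bond orders sum to 3 (valence 3) → 0 H
  atom 2: C, bond orders sum to 4 (valence 4) → 0 H
  atom 3: C, bond orders sum to 3 (valence 4) → 1 H
  atom 4: C, bond orders sum to 3 (valence 4) → 1 H
  atom 5: C, bond orders sum to 1 (valence 4) → 3 H
  atom 6: N, bond orders sum to 1 (valence 3) → 2 H
  atom 7: C, bond orders sum to 3 (valence 4) → 1 H
  atom 8: C, bond orders sum to 4 (valence 4) → 0 H
  atom 9: O, bond orders sum to 1 (valence 2) → 1 H
  atom 10: O, bond orders sum to 2 (valence 2) → 0 H
  atom 11: C, bond orders sum to 3 (valence 4) → 1 H
  atom 12: N, bond orders sum to 1 (valence 3) → 2 H
  atom 13: C, bond orders sum to 3 (valence 4) → 1 H
  atom 14: C, bond orders sum to 3 (valence 4) → 1 H
  atom 15: O, bond orders sum to 2 (valence 2) → 0 H
  atom 16: C, bond orders sum to 2 (valence 4) → 2 H
  atom 17: C, bond orders sum to 1 (valence 4) → 3 H
Total hydrogens: 19.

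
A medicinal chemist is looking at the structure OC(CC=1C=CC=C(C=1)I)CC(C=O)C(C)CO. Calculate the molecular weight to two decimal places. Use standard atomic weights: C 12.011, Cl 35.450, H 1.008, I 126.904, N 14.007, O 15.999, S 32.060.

First, the molecular formula is C14H19IO3 (counting implicit H from valence).
  C: 14 × 12.011 = 168.154
  H: 19 × 1.008 = 19.152
  I: 1 × 126.904 = 126.904
  O: 3 × 15.999 = 47.997
Sum: 14×12.011 + 19×1.008 + 1×126.904 + 3×15.999 = 362.207 → 362.21 g/mol.

362.21 g/mol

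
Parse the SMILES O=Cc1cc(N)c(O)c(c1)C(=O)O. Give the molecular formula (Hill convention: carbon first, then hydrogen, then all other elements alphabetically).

C8H7NO4

Walk through each heavy atom and fill implicit hydrogens from standard valence (C 4, N 3, O 2, S 2, halogen 1); for lowercase aromatic atoms, an aromatic c carries 1 H when it has two neighbours and 0 H with three, and aromatic n carries 0 H:
  atom 1: O, bond orders sum to 2 (valence 2) → 0 H
  atom 2: C, bond orders sum to 3 (valence 4) → 1 H
  atom 3: aromatic c, 3 neighbours → 0 H
  atom 4: aromatic c, 2 neighbours → 1 H
  atom 5: aromatic c, 3 neighbours → 0 H
  atom 6: N, bond orders sum to 1 (valence 3) → 2 H
  atom 7: aromatic c, 3 neighbours → 0 H
  atom 8: O, bond orders sum to 1 (valence 2) → 1 H
  atom 9: aromatic c, 3 neighbours → 0 H
  atom 10: aromatic c, 2 neighbours → 1 H
  atom 11: C, bond orders sum to 4 (valence 4) → 0 H
  atom 12: O, bond orders sum to 2 (valence 2) → 0 H
  atom 13: O, bond orders sum to 1 (valence 2) → 1 H
Totals → C:8, H:7, N:1, O:4.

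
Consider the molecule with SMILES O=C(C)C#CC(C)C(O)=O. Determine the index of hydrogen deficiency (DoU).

4

Molecular formula: C7H8O3.
DoU = (2C + 2 + N − H − X) / 2, where X is the halogen count and O/S are ignored.
    = (2·7 + 2 + 0 − 8 − 0) / 2 = 8 / 2 = 4.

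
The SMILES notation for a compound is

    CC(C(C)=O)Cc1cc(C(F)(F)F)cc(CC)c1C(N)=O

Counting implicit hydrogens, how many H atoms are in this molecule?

18

Walk through each heavy atom and fill implicit hydrogens from standard valence (C 4, N 3, O 2, S 2, halogen 1); for lowercase aromatic atoms, an aromatic c carries 1 H when it has two neighbours and 0 H with three, and aromatic n carries 0 H:
  atom 1: C, bond orders sum to 1 (valence 4) → 3 H
  atom 2: C, bond orders sum to 3 (valence 4) → 1 H
  atom 3: C, bond orders sum to 4 (valence 4) → 0 H
  atom 4: C, bond orders sum to 1 (valence 4) → 3 H
  atom 5: O, bond orders sum to 2 (valence 2) → 0 H
  atom 6: C, bond orders sum to 2 (valence 4) → 2 H
  atom 7: aromatic c, 3 neighbours → 0 H
  atom 8: aromatic c, 2 neighbours → 1 H
  atom 9: aromatic c, 3 neighbours → 0 H
  atom 10: C, bond orders sum to 4 (valence 4) → 0 H
  atom 11: F (halogen, monovalent) → 0 H
  atom 12: F (halogen, monovalent) → 0 H
  atom 13: F (halogen, monovalent) → 0 H
  atom 14: aromatic c, 2 neighbours → 1 H
  atom 15: aromatic c, 3 neighbours → 0 H
  atom 16: C, bond orders sum to 2 (valence 4) → 2 H
  atom 17: C, bond orders sum to 1 (valence 4) → 3 H
  atom 18: aromatic c, 3 neighbours → 0 H
  atom 19: C, bond orders sum to 4 (valence 4) → 0 H
  atom 20: N, bond orders sum to 1 (valence 3) → 2 H
  atom 21: O, bond orders sum to 2 (valence 2) → 0 H
Total hydrogens: 18.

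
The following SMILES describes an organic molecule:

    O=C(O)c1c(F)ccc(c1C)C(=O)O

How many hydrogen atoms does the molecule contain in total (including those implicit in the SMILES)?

7

Walk through each heavy atom and fill implicit hydrogens from standard valence (C 4, N 3, O 2, S 2, halogen 1); for lowercase aromatic atoms, an aromatic c carries 1 H when it has two neighbours and 0 H with three, and aromatic n carries 0 H:
  atom 1: O, bond orders sum to 2 (valence 2) → 0 H
  atom 2: C, bond orders sum to 4 (valence 4) → 0 H
  atom 3: O, bond orders sum to 1 (valence 2) → 1 H
  atom 4: aromatic c, 3 neighbours → 0 H
  atom 5: aromatic c, 3 neighbours → 0 H
  atom 6: F (halogen, monovalent) → 0 H
  atom 7: aromatic c, 2 neighbours → 1 H
  atom 8: aromatic c, 2 neighbours → 1 H
  atom 9: aromatic c, 3 neighbours → 0 H
  atom 10: aromatic c, 3 neighbours → 0 H
  atom 11: C, bond orders sum to 1 (valence 4) → 3 H
  atom 12: C, bond orders sum to 4 (valence 4) → 0 H
  atom 13: O, bond orders sum to 2 (valence 2) → 0 H
  atom 14: O, bond orders sum to 1 (valence 2) → 1 H
Total hydrogens: 7.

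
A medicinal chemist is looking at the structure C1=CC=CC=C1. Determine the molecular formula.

C6H6

Walk through each heavy atom and fill implicit hydrogens from standard valence (C 4, N 3, O 2, S 2, halogen 1):
  atom 1: C, bond orders sum to 3 (valence 4) → 1 H
  atom 2: C, bond orders sum to 3 (valence 4) → 1 H
  atom 3: C, bond orders sum to 3 (valence 4) → 1 H
  atom 4: C, bond orders sum to 3 (valence 4) → 1 H
  atom 5: C, bond orders sum to 3 (valence 4) → 1 H
  atom 6: C, bond orders sum to 3 (valence 4) → 1 H
Totals → C:6, H:6.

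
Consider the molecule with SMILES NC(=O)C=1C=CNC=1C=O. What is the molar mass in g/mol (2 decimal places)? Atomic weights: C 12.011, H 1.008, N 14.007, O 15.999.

First, the molecular formula is C6H6N2O2 (counting implicit H from valence).
  C: 6 × 12.011 = 72.066
  H: 6 × 1.008 = 6.048
  N: 2 × 14.007 = 28.014
  O: 2 × 15.999 = 31.998
Sum: 6×12.011 + 6×1.008 + 2×14.007 + 2×15.999 = 138.126 → 138.13 g/mol.

138.13 g/mol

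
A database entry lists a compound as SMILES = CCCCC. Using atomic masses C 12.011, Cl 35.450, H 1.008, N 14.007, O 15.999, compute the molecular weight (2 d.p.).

72.15 g/mol

First, the molecular formula is C5H12 (counting implicit H from valence).
  C: 5 × 12.011 = 60.055
  H: 12 × 1.008 = 12.096
Sum: 5×12.011 + 12×1.008 = 72.151 → 72.15 g/mol.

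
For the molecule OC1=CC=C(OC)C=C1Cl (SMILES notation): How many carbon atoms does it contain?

Count every carbon token in the SMILES (each C, including those in ring-closure positions and inside branches).
Carbon count: 7.

7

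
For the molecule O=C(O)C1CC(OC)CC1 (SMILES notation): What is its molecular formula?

Walk through each heavy atom and fill implicit hydrogens from standard valence (C 4, N 3, O 2, S 2, halogen 1):
  atom 1: O, bond orders sum to 2 (valence 2) → 0 H
  atom 2: C, bond orders sum to 4 (valence 4) → 0 H
  atom 3: O, bond orders sum to 1 (valence 2) → 1 H
  atom 4: C, bond orders sum to 3 (valence 4) → 1 H
  atom 5: C, bond orders sum to 2 (valence 4) → 2 H
  atom 6: C, bond orders sum to 3 (valence 4) → 1 H
  atom 7: O, bond orders sum to 2 (valence 2) → 0 H
  atom 8: C, bond orders sum to 1 (valence 4) → 3 H
  atom 9: C, bond orders sum to 2 (valence 4) → 2 H
  atom 10: C, bond orders sum to 2 (valence 4) → 2 H
Totals → C:7, H:12, O:3.
In Hill order: C7H12O3.

C7H12O3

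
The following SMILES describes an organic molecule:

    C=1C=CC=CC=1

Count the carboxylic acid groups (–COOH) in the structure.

0

Scan the SMILES for the carboxylic acid motif — none present.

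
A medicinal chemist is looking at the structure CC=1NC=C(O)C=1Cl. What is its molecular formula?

Walk through each heavy atom and fill implicit hydrogens from standard valence (C 4, N 3, O 2, S 2, halogen 1):
  atom 1: C, bond orders sum to 1 (valence 4) → 3 H
  atom 2: C, bond orders sum to 4 (valence 4) → 0 H
  atom 3: N, bond orders sum to 2 (valence 3) → 1 H
  atom 4: C, bond orders sum to 3 (valence 4) → 1 H
  atom 5: C, bond orders sum to 4 (valence 4) → 0 H
  atom 6: O, bond orders sum to 1 (valence 2) → 1 H
  atom 7: C, bond orders sum to 4 (valence 4) → 0 H
  atom 8: Cl (halogen, monovalent) → 0 H
Totals → C:5, H:6, Cl:1, N:1, O:1.

C5H6ClNO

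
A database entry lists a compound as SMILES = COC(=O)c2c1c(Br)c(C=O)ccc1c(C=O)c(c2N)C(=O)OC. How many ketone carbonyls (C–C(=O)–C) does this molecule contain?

0

Scan the SMILES for the ketone motif — none present.
Groups that are present: 2 aldehyde, 2 ester, 1 primary amine.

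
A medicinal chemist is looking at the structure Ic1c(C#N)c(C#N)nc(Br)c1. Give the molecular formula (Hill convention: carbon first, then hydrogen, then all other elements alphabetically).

C7HBrIN3

Walk through each heavy atom and fill implicit hydrogens from standard valence (C 4, N 3, O 2, S 2, halogen 1); for lowercase aromatic atoms, an aromatic c carries 1 H when it has two neighbours and 0 H with three, and aromatic n carries 0 H:
  atom 1: I (halogen, monovalent) → 0 H
  atom 2: aromatic c, 3 neighbours → 0 H
  atom 3: aromatic c, 3 neighbours → 0 H
  atom 4: C, bond orders sum to 4 (valence 4) → 0 H
  atom 5: N, bond orders sum to 3 (valence 3) → 0 H
  atom 6: aromatic c, 3 neighbours → 0 H
  atom 7: C, bond orders sum to 4 (valence 4) → 0 H
  atom 8: N, bond orders sum to 3 (valence 3) → 0 H
  atom 9: aromatic n, 2 neighbours → 0 H
  atom 10: aromatic c, 3 neighbours → 0 H
  atom 11: Br (halogen, monovalent) → 0 H
  atom 12: aromatic c, 2 neighbours → 1 H
Totals → C:7, H:1, Br:1, I:1, N:3.
In Hill order: C7HBrIN3.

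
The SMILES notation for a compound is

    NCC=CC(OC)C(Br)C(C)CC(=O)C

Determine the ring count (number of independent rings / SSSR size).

In SMILES, each pair of matching ring-closure digits denotes one ring-closing bond; the number of such bonds equals the number of independent rings.
Ring-closure bonds here: 0.

0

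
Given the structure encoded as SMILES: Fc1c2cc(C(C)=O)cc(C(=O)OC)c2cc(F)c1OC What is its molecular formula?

Walk through each heavy atom and fill implicit hydrogens from standard valence (C 4, N 3, O 2, S 2, halogen 1); for lowercase aromatic atoms, an aromatic c carries 1 H when it has two neighbours and 0 H with three, and aromatic n carries 0 H:
  atom 1: F (halogen, monovalent) → 0 H
  atom 2: aromatic c, 3 neighbours → 0 H
  atom 3: aromatic c, 3 neighbours → 0 H
  atom 4: aromatic c, 2 neighbours → 1 H
  atom 5: aromatic c, 3 neighbours → 0 H
  atom 6: C, bond orders sum to 4 (valence 4) → 0 H
  atom 7: C, bond orders sum to 1 (valence 4) → 3 H
  atom 8: O, bond orders sum to 2 (valence 2) → 0 H
  atom 9: aromatic c, 2 neighbours → 1 H
  atom 10: aromatic c, 3 neighbours → 0 H
  atom 11: C, bond orders sum to 4 (valence 4) → 0 H
  atom 12: O, bond orders sum to 2 (valence 2) → 0 H
  atom 13: O, bond orders sum to 2 (valence 2) → 0 H
  atom 14: C, bond orders sum to 1 (valence 4) → 3 H
  atom 15: aromatic c, 3 neighbours → 0 H
  atom 16: aromatic c, 2 neighbours → 1 H
  atom 17: aromatic c, 3 neighbours → 0 H
  atom 18: F (halogen, monovalent) → 0 H
  atom 19: aromatic c, 3 neighbours → 0 H
  atom 20: O, bond orders sum to 2 (valence 2) → 0 H
  atom 21: C, bond orders sum to 1 (valence 4) → 3 H
Totals → C:15, H:12, F:2, O:4.

C15H12F2O4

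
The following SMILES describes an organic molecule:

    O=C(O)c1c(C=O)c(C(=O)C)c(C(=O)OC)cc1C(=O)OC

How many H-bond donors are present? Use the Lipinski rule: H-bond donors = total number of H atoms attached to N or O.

1

Donors: find every N or O and count the H atoms it carries.
  atom 1 (O): bond orders sum to 2 → 0 H
  atom 3 (O): bond orders sum to 1 → 1 H
  atom 7 (O): bond orders sum to 2 → 0 H
  atom 10 (O): bond orders sum to 2 → 0 H
  atom 14 (O): bond orders sum to 2 → 0 H
  atom 15 (O): bond orders sum to 2 → 0 H
  atom 20 (O): bond orders sum to 2 → 0 H
  atom 21 (O): bond orders sum to 2 → 0 H
Lipinski HBD = 1.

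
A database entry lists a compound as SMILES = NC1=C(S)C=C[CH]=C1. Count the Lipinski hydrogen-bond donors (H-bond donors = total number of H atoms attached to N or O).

Donors: find every N or O and count the H atoms it carries.
  atom 1 (N): bond orders sum to 1 → 2 H
Lipinski HBD = 2.

2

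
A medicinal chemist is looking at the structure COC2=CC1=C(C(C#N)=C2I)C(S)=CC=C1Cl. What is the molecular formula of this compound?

Walk through each heavy atom and fill implicit hydrogens from standard valence (C 4, N 3, O 2, S 2, halogen 1):
  atom 1: C, bond orders sum to 1 (valence 4) → 3 H
  atom 2: O, bond orders sum to 2 (valence 2) → 0 H
  atom 3: C, bond orders sum to 4 (valence 4) → 0 H
  atom 4: C, bond orders sum to 3 (valence 4) → 1 H
  atom 5: C, bond orders sum to 4 (valence 4) → 0 H
  atom 6: C, bond orders sum to 4 (valence 4) → 0 H
  atom 7: C, bond orders sum to 4 (valence 4) → 0 H
  atom 8: C, bond orders sum to 4 (valence 4) → 0 H
  atom 9: N, bond orders sum to 3 (valence 3) → 0 H
  atom 10: C, bond orders sum to 4 (valence 4) → 0 H
  atom 11: I (halogen, monovalent) → 0 H
  atom 12: C, bond orders sum to 4 (valence 4) → 0 H
  atom 13: S, bond orders sum to 1 (valence 2) → 1 H
  atom 14: C, bond orders sum to 3 (valence 4) → 1 H
  atom 15: C, bond orders sum to 3 (valence 4) → 1 H
  atom 16: C, bond orders sum to 4 (valence 4) → 0 H
  atom 17: Cl (halogen, monovalent) → 0 H
Totals → C:12, H:7, Cl:1, I:1, N:1, O:1, S:1.
In Hill order: C12H7ClINOS.

C12H7ClINOS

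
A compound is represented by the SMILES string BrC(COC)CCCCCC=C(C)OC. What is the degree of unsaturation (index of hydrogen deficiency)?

Molecular formula: C12H23BrO2.
DoU = (2C + 2 + N − H − X) / 2, where X is the halogen count and O/S are ignored.
    = (2·12 + 2 + 0 − 23 − 1) / 2 = 2 / 2 = 1.

1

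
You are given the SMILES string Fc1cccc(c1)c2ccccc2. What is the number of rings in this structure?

In SMILES, each pair of matching ring-closure digits denotes one ring-closing bond; the number of such bonds equals the number of independent rings.
Ring-closure bonds here: 2.

2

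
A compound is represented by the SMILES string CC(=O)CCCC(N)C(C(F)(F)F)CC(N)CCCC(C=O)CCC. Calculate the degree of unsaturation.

Degree of unsaturation = (number of rings) + (number of π bonds).
Ring closures in the SMILES: 0.
π bonds: 2 double bonds (each 1 DoU) → 2 DoU from unsaturation.
Total DoU = 0 + 2 = 2.

2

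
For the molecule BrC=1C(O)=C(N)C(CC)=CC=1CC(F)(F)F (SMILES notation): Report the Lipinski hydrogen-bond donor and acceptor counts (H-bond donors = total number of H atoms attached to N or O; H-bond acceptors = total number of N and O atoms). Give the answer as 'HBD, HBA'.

3, 2

Donors: find every N or O and count the H atoms it carries.
  atom 4 (O): bond orders sum to 1 → 1 H
  atom 6 (N): bond orders sum to 1 → 2 H
Lipinski HBD = 3.
Acceptors: N atoms = 1, O atoms = 1 → HBA = 2.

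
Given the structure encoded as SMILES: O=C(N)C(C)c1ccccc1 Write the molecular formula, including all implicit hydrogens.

Walk through each heavy atom and fill implicit hydrogens from standard valence (C 4, N 3, O 2, S 2, halogen 1); for lowercase aromatic atoms, an aromatic c carries 1 H when it has two neighbours and 0 H with three, and aromatic n carries 0 H:
  atom 1: O, bond orders sum to 2 (valence 2) → 0 H
  atom 2: C, bond orders sum to 4 (valence 4) → 0 H
  atom 3: N, bond orders sum to 1 (valence 3) → 2 H
  atom 4: C, bond orders sum to 3 (valence 4) → 1 H
  atom 5: C, bond orders sum to 1 (valence 4) → 3 H
  atom 6: aromatic c, 3 neighbours → 0 H
  atom 7: aromatic c, 2 neighbours → 1 H
  atom 8: aromatic c, 2 neighbours → 1 H
  atom 9: aromatic c, 2 neighbours → 1 H
  atom 10: aromatic c, 2 neighbours → 1 H
  atom 11: aromatic c, 2 neighbours → 1 H
Totals → C:9, H:11, N:1, O:1.
In Hill order: C9H11NO.

C9H11NO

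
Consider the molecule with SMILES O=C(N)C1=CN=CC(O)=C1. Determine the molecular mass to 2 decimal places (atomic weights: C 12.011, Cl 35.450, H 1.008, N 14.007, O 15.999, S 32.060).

First, the molecular formula is C6H6N2O2 (counting implicit H from valence).
  C: 6 × 12.011 = 72.066
  H: 6 × 1.008 = 6.048
  N: 2 × 14.007 = 28.014
  O: 2 × 15.999 = 31.998
Sum: 6×12.011 + 6×1.008 + 2×14.007 + 2×15.999 = 138.126 → 138.13 g/mol.

138.13 g/mol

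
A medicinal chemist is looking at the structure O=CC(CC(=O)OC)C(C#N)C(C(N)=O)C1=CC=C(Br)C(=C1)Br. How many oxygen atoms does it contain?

Scan the SMILES for O atoms (remember two-letter symbols like Cl and Br are single atoms).
Oxygen count: 4.

4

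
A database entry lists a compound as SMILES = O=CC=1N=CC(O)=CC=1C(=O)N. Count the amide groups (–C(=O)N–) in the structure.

The amide motif appears at heavy-atom position 10 in the SMILES.
Other groups present: 1 aldehyde, 1 hydroxyl.
Amide count: 1.

1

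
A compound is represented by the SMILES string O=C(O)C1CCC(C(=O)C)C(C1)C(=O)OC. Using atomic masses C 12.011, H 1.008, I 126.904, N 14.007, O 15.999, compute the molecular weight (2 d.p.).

228.24 g/mol

First, the molecular formula is C11H16O5 (counting implicit H from valence).
  C: 11 × 12.011 = 132.121
  H: 16 × 1.008 = 16.128
  O: 5 × 15.999 = 79.995
Sum: 11×12.011 + 16×1.008 + 5×15.999 = 228.244 → 228.24 g/mol.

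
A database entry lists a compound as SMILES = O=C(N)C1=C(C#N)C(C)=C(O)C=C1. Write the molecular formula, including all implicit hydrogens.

C9H8N2O2

Walk through each heavy atom and fill implicit hydrogens from standard valence (C 4, N 3, O 2, S 2, halogen 1):
  atom 1: O, bond orders sum to 2 (valence 2) → 0 H
  atom 2: C, bond orders sum to 4 (valence 4) → 0 H
  atom 3: N, bond orders sum to 1 (valence 3) → 2 H
  atom 4: C, bond orders sum to 4 (valence 4) → 0 H
  atom 5: C, bond orders sum to 4 (valence 4) → 0 H
  atom 6: C, bond orders sum to 4 (valence 4) → 0 H
  atom 7: N, bond orders sum to 3 (valence 3) → 0 H
  atom 8: C, bond orders sum to 4 (valence 4) → 0 H
  atom 9: C, bond orders sum to 1 (valence 4) → 3 H
  atom 10: C, bond orders sum to 4 (valence 4) → 0 H
  atom 11: O, bond orders sum to 1 (valence 2) → 1 H
  atom 12: C, bond orders sum to 3 (valence 4) → 1 H
  atom 13: C, bond orders sum to 3 (valence 4) → 1 H
Totals → C:9, H:8, N:2, O:2.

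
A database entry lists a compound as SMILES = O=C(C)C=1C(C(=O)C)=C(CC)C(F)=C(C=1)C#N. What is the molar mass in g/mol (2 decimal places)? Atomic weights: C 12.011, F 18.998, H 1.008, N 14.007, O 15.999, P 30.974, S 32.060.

First, the molecular formula is C13H12FNO2 (counting implicit H from valence).
  C: 13 × 12.011 = 156.143
  F: 1 × 18.998 = 18.998
  H: 12 × 1.008 = 12.096
  N: 1 × 14.007 = 14.007
  O: 2 × 15.999 = 31.998
Sum: 13×12.011 + 1×18.998 + 12×1.008 + 1×14.007 + 2×15.999 = 233.242 → 233.24 g/mol.

233.24 g/mol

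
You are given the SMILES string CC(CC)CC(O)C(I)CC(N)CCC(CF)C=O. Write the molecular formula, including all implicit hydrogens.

C14H27FINO2

Walk through each heavy atom and fill implicit hydrogens from standard valence (C 4, N 3, O 2, S 2, halogen 1):
  atom 1: C, bond orders sum to 1 (valence 4) → 3 H
  atom 2: C, bond orders sum to 3 (valence 4) → 1 H
  atom 3: C, bond orders sum to 2 (valence 4) → 2 H
  atom 4: C, bond orders sum to 1 (valence 4) → 3 H
  atom 5: C, bond orders sum to 2 (valence 4) → 2 H
  atom 6: C, bond orders sum to 3 (valence 4) → 1 H
  atom 7: O, bond orders sum to 1 (valence 2) → 1 H
  atom 8: C, bond orders sum to 3 (valence 4) → 1 H
  atom 9: I (halogen, monovalent) → 0 H
  atom 10: C, bond orders sum to 2 (valence 4) → 2 H
  atom 11: C, bond orders sum to 3 (valence 4) → 1 H
  atom 12: N, bond orders sum to 1 (valence 3) → 2 H
  atom 13: C, bond orders sum to 2 (valence 4) → 2 H
  atom 14: C, bond orders sum to 2 (valence 4) → 2 H
  atom 15: C, bond orders sum to 3 (valence 4) → 1 H
  atom 16: C, bond orders sum to 2 (valence 4) → 2 H
  atom 17: F (halogen, monovalent) → 0 H
  atom 18: C, bond orders sum to 3 (valence 4) → 1 H
  atom 19: O, bond orders sum to 2 (valence 2) → 0 H
Totals → C:14, H:27, F:1, I:1, N:1, O:2.
In Hill order: C14H27FINO2.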